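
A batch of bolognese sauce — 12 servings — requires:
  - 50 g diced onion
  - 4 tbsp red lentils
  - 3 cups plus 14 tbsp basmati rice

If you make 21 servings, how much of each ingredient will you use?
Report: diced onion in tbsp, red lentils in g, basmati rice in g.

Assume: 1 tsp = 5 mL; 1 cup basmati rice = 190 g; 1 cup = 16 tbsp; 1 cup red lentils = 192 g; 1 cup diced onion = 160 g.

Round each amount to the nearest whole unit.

diced onion: 9 tbsp; red lentils: 84 g; basmati rice: 1288 g

Scaling factor: 21/12 = 7/4 = 1.75.
diced onion: 50 g × 7/4 ÷ 160 g/cup × 16 tbsp/cup ≈ 9 tbsp
red lentils: 4 tbsp × 7/4 ÷ 16 tbsp/cup × 192 g/cup = 84 g
basmati rice: (3 cup + 14 tbsp = 3.875 cup) × 7/4 × 190 g/cup ≈ 1288 g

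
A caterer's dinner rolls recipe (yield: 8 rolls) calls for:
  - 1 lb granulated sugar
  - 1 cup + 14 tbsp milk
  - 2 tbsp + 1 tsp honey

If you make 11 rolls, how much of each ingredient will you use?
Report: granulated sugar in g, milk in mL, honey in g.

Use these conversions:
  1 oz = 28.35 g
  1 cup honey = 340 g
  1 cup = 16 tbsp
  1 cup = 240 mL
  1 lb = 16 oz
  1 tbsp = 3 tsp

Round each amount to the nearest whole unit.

Scaling factor: 11/8 = 1.375.
granulated sugar: 1 lb × 11/8 × 16 oz/lb × 28.35 g/oz ≈ 624 g
milk: (1 cup + 14 tbsp = 1.875 cup) × 11/8 × 240 mL/cup ≈ 619 mL
honey: (2 tbsp + 1 tsp = 7/3 tbsp) × 11/8 ÷ 16 tbsp/cup × 340 g/cup ≈ 68 g

granulated sugar: 624 g; milk: 619 mL; honey: 68 g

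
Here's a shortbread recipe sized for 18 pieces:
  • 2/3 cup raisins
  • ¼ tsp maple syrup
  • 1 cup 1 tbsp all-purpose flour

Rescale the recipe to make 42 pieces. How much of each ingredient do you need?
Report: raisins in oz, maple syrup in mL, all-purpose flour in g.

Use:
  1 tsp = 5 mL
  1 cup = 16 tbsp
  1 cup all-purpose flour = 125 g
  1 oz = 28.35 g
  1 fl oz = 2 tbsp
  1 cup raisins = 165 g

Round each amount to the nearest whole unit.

raisins: 9 oz; maple syrup: 3 mL; all-purpose flour: 310 g

Scaling factor: 42/18 = 7/3.
raisins: 2/3 cup × 7/3 × 165 g/cup ÷ 28.35 g/oz ≈ 9 oz
maple syrup: 0.25 tsp × 7/3 × 5 mL/tsp ≈ 3 mL
all-purpose flour: (1 cup + 1 tbsp = 1.0625 cup) × 7/3 × 125 g/cup ≈ 310 g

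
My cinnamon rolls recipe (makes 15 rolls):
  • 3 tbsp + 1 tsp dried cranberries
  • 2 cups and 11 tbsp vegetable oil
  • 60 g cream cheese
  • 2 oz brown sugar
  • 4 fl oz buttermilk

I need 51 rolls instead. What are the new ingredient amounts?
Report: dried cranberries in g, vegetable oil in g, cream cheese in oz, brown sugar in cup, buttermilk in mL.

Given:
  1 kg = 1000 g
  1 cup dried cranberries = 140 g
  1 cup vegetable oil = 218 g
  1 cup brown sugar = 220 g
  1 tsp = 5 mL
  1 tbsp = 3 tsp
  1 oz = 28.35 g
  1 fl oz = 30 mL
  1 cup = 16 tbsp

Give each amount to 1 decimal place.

Scaling factor: 51/15 = 17/5 = 3.4.
dried cranberries: (3 tbsp + 1 tsp = 10/3 tbsp) × 17/5 ÷ 16 tbsp/cup × 140 g/cup ≈ 99.2 g
vegetable oil: (2 cup + 11 tbsp = 2.6875 cup) × 17/5 × 218 g/cup ≈ 1992.0 g
cream cheese: 60 g × 17/5 ÷ 28.35 g/oz ≈ 7.2 oz
brown sugar: 2 oz × 17/5 × 28.35 g/oz ÷ 220 g/cup ≈ 0.9 cup
buttermilk: 4 fl oz × 17/5 × 30 mL/fl oz = 408.0 mL

dried cranberries: 99.2 g; vegetable oil: 1992.0 g; cream cheese: 7.2 oz; brown sugar: 0.9 cup; buttermilk: 408.0 mL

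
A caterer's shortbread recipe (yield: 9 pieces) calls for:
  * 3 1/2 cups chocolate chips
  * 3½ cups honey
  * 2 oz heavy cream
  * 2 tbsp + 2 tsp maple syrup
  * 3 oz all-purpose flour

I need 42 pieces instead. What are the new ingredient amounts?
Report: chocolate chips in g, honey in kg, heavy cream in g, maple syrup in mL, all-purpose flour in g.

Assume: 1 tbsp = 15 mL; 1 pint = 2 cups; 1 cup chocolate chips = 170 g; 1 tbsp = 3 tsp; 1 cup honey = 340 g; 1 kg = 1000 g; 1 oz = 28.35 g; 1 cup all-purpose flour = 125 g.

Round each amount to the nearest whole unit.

Scaling factor: 42/9 = 14/3.
chocolate chips: 3.5 cup × 14/3 × 170 g/cup ≈ 2777 g
honey: 3.5 cup × 14/3 × 340 g/cup ÷ 1000 g/kg ≈ 6 kg
heavy cream: 2 oz × 14/3 × 28.35 g/oz ≈ 265 g
maple syrup: (2 tbsp + 2 tsp = 8/3 tbsp) × 14/3 × 15 mL/tbsp ≈ 187 mL
all-purpose flour: 3 oz × 14/3 × 28.35 g/oz ≈ 397 g

chocolate chips: 2777 g; honey: 6 kg; heavy cream: 265 g; maple syrup: 187 mL; all-purpose flour: 397 g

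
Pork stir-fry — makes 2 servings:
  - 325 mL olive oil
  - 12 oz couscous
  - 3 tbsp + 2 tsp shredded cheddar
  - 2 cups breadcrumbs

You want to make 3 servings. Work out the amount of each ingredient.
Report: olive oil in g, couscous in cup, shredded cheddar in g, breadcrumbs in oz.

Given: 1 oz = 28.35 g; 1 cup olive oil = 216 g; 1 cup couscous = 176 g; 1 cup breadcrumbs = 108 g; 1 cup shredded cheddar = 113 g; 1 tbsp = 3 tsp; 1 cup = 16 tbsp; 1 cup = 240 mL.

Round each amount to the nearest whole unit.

olive oil: 439 g; couscous: 3 cup; shredded cheddar: 39 g; breadcrumbs: 11 oz

Scaling factor: 3/2 = 1.5.
olive oil: 325 mL × 3/2 ÷ 240 mL/cup × 216 g/cup ≈ 439 g
couscous: 12 oz × 3/2 × 28.35 g/oz ÷ 176 g/cup ≈ 3 cup
shredded cheddar: (3 tbsp + 2 tsp = 11/3 tbsp) × 3/2 ÷ 16 tbsp/cup × 113 g/cup ≈ 39 g
breadcrumbs: 2 cup × 3/2 × 108 g/cup ÷ 28.35 g/oz ≈ 11 oz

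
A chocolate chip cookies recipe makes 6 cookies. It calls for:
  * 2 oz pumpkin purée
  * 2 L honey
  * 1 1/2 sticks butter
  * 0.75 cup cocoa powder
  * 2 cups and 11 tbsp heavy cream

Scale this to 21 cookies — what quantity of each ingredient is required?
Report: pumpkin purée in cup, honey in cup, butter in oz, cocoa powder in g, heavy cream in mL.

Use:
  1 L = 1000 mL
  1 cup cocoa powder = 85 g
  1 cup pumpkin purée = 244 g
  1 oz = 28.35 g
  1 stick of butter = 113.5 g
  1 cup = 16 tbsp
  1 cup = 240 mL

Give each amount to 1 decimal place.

pumpkin purée: 0.8 cup; honey: 29.2 cup; butter: 21.0 oz; cocoa powder: 223.1 g; heavy cream: 2257.5 mL

Scaling factor: 21/6 = 7/2 = 3.5.
pumpkin purée: 2 oz × 7/2 × 28.35 g/oz ÷ 244 g/cup ≈ 0.8 cup
honey: 2 L × 7/2 × 1000 mL/L ÷ 240 mL/cup ≈ 29.2 cup
butter: 1.5 stick × 7/2 × 113.5 g/stick ÷ 28.35 g/oz ≈ 21.0 oz
cocoa powder: 0.75 cup × 7/2 × 85 g/cup ≈ 223.1 g
heavy cream: (2 cup + 11 tbsp = 2.6875 cup) × 7/2 × 240 mL/cup = 2257.5 mL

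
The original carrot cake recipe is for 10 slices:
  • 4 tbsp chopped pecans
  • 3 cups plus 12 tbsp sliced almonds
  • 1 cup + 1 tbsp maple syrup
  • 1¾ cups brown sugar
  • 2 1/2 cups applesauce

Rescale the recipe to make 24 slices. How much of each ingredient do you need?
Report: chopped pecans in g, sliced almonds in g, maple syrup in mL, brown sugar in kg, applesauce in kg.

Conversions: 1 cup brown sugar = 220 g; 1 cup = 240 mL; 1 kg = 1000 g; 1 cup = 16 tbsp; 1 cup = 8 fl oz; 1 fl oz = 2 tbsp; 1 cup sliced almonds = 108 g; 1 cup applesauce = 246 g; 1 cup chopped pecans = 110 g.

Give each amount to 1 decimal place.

Scaling factor: 24/10 = 12/5 = 2.4.
chopped pecans: 4 tbsp × 12/5 ÷ 16 tbsp/cup × 110 g/cup = 66.0 g
sliced almonds: (3 cup + 12 tbsp = 3.75 cup) × 12/5 × 108 g/cup = 972.0 g
maple syrup: (1 cup + 1 tbsp = 1.0625 cup) × 12/5 × 240 mL/cup = 612.0 mL
brown sugar: 1.75 cup × 12/5 × 220 g/cup ÷ 1000 g/kg ≈ 0.9 kg
applesauce: 2.5 cup × 12/5 × 246 g/cup ÷ 1000 g/kg ≈ 1.5 kg

chopped pecans: 66.0 g; sliced almonds: 972.0 g; maple syrup: 612.0 mL; brown sugar: 0.9 kg; applesauce: 1.5 kg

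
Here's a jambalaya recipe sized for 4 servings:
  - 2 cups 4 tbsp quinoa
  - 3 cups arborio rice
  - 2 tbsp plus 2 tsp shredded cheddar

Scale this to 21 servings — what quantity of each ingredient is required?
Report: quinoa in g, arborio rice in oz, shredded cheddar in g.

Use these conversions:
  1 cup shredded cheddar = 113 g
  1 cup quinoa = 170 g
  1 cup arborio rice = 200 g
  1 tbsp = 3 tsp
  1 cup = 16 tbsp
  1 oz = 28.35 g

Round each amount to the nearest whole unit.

quinoa: 2008 g; arborio rice: 111 oz; shredded cheddar: 99 g

Scaling factor: 21/4 = 5.25.
quinoa: (2 cup + 4 tbsp = 2.25 cup) × 21/4 × 170 g/cup ≈ 2008 g
arborio rice: 3 cup × 21/4 × 200 g/cup ÷ 28.35 g/oz ≈ 111 oz
shredded cheddar: (2 tbsp + 2 tsp = 8/3 tbsp) × 21/4 ÷ 16 tbsp/cup × 113 g/cup ≈ 99 g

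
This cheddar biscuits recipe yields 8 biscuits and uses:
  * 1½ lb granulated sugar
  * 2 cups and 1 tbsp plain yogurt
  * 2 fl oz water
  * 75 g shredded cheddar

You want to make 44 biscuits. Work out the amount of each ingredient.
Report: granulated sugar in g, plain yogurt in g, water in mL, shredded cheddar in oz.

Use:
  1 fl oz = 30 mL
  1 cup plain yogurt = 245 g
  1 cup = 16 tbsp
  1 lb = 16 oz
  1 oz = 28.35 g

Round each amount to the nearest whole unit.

Scaling factor: 44/8 = 11/2 = 5.5.
granulated sugar: 1.5 lb × 11/2 × 16 oz/lb × 28.35 g/oz ≈ 3742 g
plain yogurt: (2 cup + 1 tbsp = 2.0625 cup) × 11/2 × 245 g/cup ≈ 2779 g
water: 2 fl oz × 11/2 × 30 mL/fl oz = 330 mL
shredded cheddar: 75 g × 11/2 ÷ 28.35 g/oz ≈ 15 oz

granulated sugar: 3742 g; plain yogurt: 2779 g; water: 330 mL; shredded cheddar: 15 oz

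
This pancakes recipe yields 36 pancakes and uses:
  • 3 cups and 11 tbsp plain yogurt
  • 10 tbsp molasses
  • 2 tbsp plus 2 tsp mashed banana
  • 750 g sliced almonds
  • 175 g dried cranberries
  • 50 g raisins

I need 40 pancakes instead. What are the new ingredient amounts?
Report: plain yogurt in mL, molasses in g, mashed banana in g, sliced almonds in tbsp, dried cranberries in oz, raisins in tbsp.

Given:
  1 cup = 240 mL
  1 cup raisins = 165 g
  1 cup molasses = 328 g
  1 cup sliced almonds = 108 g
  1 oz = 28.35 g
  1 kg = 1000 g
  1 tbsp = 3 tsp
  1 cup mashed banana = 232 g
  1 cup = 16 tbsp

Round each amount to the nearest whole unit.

plain yogurt: 983 mL; molasses: 228 g; mashed banana: 43 g; sliced almonds: 123 tbsp; dried cranberries: 7 oz; raisins: 5 tbsp

Scaling factor: 40/36 = 10/9.
plain yogurt: (3 cup + 11 tbsp = 3.6875 cup) × 10/9 × 240 mL/cup ≈ 983 mL
molasses: 10 tbsp × 10/9 ÷ 16 tbsp/cup × 328 g/cup ≈ 228 g
mashed banana: (2 tbsp + 2 tsp = 8/3 tbsp) × 10/9 ÷ 16 tbsp/cup × 232 g/cup ≈ 43 g
sliced almonds: 750 g × 10/9 ÷ 108 g/cup × 16 tbsp/cup ≈ 123 tbsp
dried cranberries: 175 g × 10/9 ÷ 28.35 g/oz ≈ 7 oz
raisins: 50 g × 10/9 ÷ 165 g/cup × 16 tbsp/cup ≈ 5 tbsp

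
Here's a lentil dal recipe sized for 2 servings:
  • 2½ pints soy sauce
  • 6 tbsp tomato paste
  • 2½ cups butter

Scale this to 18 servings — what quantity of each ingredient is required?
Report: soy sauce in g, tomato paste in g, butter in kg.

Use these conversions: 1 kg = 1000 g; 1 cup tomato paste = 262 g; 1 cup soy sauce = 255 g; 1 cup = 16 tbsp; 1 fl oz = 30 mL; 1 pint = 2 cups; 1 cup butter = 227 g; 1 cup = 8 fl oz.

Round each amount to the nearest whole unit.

soy sauce: 11475 g; tomato paste: 884 g; butter: 5 kg

Scaling factor: 18/2 = 9.
soy sauce: 2.5 pint × 9 × 2 cup/pint × 255 g/cup = 11475 g
tomato paste: 6 tbsp × 9 ÷ 16 tbsp/cup × 262 g/cup ≈ 884 g
butter: 2.5 cup × 9 × 227 g/cup ÷ 1000 g/kg ≈ 5 kg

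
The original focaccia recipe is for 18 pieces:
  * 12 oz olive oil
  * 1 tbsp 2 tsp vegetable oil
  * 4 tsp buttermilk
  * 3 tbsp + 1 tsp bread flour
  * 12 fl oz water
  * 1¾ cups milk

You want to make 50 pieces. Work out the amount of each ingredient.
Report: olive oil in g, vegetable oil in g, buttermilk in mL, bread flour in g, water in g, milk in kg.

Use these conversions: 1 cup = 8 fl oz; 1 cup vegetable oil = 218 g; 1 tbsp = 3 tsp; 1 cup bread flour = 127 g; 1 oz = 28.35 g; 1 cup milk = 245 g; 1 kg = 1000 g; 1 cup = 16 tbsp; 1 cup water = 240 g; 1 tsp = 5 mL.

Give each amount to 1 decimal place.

Scaling factor: 50/18 = 25/9.
olive oil: 12 oz × 25/9 × 28.35 g/oz = 945.0 g
vegetable oil: (1 tbsp + 2 tsp = 5/3 tbsp) × 25/9 ÷ 16 tbsp/cup × 218 g/cup ≈ 63.1 g
buttermilk: 4 tsp × 25/9 × 5 mL/tsp ≈ 55.6 mL
bread flour: (3 tbsp + 1 tsp = 10/3 tbsp) × 25/9 ÷ 16 tbsp/cup × 127 g/cup ≈ 73.5 g
water: 12 fl oz × 25/9 ÷ 8 fl oz/cup × 240 g/cup = 1000.0 g
milk: 1.75 cup × 25/9 × 245 g/cup ÷ 1000 g/kg ≈ 1.2 kg

olive oil: 945.0 g; vegetable oil: 63.1 g; buttermilk: 55.6 mL; bread flour: 73.5 g; water: 1000.0 g; milk: 1.2 kg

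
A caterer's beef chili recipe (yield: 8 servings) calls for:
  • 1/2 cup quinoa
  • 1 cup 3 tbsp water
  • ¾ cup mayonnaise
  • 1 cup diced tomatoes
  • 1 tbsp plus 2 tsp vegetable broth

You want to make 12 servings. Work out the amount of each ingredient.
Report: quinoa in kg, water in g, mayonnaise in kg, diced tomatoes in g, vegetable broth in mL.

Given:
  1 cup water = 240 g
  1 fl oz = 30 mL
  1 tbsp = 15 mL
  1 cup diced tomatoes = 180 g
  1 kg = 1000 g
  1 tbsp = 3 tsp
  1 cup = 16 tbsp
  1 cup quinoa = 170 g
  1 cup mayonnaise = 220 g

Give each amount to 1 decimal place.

quinoa: 0.1 kg; water: 427.5 g; mayonnaise: 0.2 kg; diced tomatoes: 270.0 g; vegetable broth: 37.5 mL

Scaling factor: 12/8 = 3/2 = 1.5.
quinoa: 0.5 cup × 3/2 × 170 g/cup ÷ 1000 g/kg ≈ 0.1 kg
water: (1 cup + 3 tbsp = 1.1875 cup) × 3/2 × 240 g/cup = 427.5 g
mayonnaise: 0.75 cup × 3/2 × 220 g/cup ÷ 1000 g/kg ≈ 0.2 kg
diced tomatoes: 1 cup × 3/2 × 180 g/cup = 270.0 g
vegetable broth: (1 tbsp + 2 tsp = 5/3 tbsp) × 3/2 × 15 mL/tbsp = 37.5 mL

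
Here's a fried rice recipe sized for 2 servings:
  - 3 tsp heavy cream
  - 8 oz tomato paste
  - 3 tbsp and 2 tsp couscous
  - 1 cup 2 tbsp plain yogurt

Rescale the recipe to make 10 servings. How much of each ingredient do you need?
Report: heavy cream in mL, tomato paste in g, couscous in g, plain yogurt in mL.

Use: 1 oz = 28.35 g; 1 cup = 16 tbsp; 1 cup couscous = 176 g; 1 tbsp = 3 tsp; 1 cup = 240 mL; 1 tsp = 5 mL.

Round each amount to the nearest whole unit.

Scaling factor: 10/2 = 5.
heavy cream: 3 tsp × 5 × 5 mL/tsp = 75 mL
tomato paste: 8 oz × 5 × 28.35 g/oz = 1134 g
couscous: (3 tbsp + 2 tsp = 11/3 tbsp) × 5 ÷ 16 tbsp/cup × 176 g/cup ≈ 202 g
plain yogurt: (1 cup + 2 tbsp = 1.125 cup) × 5 × 240 mL/cup = 1350 mL

heavy cream: 75 mL; tomato paste: 1134 g; couscous: 202 g; plain yogurt: 1350 mL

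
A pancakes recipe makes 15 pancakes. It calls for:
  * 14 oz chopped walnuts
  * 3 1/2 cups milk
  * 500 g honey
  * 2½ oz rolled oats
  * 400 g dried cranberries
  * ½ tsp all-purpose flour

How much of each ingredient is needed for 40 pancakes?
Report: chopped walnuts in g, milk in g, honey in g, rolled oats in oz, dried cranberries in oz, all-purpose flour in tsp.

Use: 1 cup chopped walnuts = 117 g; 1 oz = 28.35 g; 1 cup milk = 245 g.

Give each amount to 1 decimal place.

Scaling factor: 40/15 = 8/3.
chopped walnuts: 14 oz × 8/3 × 28.35 g/oz = 1058.4 g
milk: 3.5 cup × 8/3 × 245 g/cup ≈ 2286.7 g
honey: 500 g × 8/3 ≈ 1333.3 g
rolled oats: 2.5 oz × 8/3 ≈ 6.7 oz
dried cranberries: 400 g × 8/3 ÷ 28.35 g/oz ≈ 37.6 oz
all-purpose flour: 0.5 tsp × 8/3 ≈ 1.3 tsp

chopped walnuts: 1058.4 g; milk: 2286.7 g; honey: 1333.3 g; rolled oats: 6.7 oz; dried cranberries: 37.6 oz; all-purpose flour: 1.3 tsp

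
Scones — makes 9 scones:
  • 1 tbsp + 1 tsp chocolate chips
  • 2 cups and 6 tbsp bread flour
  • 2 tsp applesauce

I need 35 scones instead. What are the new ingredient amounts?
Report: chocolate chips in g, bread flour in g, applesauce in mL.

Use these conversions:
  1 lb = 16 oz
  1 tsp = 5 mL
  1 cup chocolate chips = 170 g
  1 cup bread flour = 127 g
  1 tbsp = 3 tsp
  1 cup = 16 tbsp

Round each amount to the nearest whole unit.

Scaling factor: 35/9.
chocolate chips: (1 tbsp + 1 tsp = 4/3 tbsp) × 35/9 ÷ 16 tbsp/cup × 170 g/cup ≈ 55 g
bread flour: (2 cup + 6 tbsp = 2.375 cup) × 35/9 × 127 g/cup ≈ 1173 g
applesauce: 2 tsp × 35/9 × 5 mL/tsp ≈ 39 mL

chocolate chips: 55 g; bread flour: 1173 g; applesauce: 39 mL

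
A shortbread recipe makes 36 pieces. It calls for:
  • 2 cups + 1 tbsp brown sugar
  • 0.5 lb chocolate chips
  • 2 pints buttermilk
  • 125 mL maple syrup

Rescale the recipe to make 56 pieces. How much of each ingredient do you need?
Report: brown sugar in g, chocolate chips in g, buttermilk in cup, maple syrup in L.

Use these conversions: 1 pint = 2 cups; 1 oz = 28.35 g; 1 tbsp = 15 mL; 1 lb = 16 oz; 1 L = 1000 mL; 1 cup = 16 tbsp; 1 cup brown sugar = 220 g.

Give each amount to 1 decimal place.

Scaling factor: 56/36 = 14/9.
brown sugar: (2 cup + 1 tbsp = 2.0625 cup) × 14/9 × 220 g/cup ≈ 705.8 g
chocolate chips: 0.5 lb × 14/9 × 16 oz/lb × 28.35 g/oz = 352.8 g
buttermilk: 2 pint × 14/9 × 2 cup/pint ≈ 6.2 cup
maple syrup: 125 mL × 14/9 ÷ 1000 mL/L ≈ 0.2 L

brown sugar: 705.8 g; chocolate chips: 352.8 g; buttermilk: 6.2 cup; maple syrup: 0.2 L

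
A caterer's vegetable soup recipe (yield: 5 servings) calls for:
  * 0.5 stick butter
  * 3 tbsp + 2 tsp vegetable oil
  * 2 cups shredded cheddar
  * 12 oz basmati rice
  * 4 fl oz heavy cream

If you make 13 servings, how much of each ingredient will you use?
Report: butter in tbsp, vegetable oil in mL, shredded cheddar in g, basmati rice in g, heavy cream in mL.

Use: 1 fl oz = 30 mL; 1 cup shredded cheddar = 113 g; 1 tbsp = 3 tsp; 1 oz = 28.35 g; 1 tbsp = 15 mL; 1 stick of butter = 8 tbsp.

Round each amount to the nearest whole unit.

Scaling factor: 13/5 = 2.6.
butter: 0.5 stick × 13/5 × 8 tbsp/stick ≈ 10 tbsp
vegetable oil: (3 tbsp + 2 tsp = 11/3 tbsp) × 13/5 × 15 mL/tbsp = 143 mL
shredded cheddar: 2 cup × 13/5 × 113 g/cup ≈ 588 g
basmati rice: 12 oz × 13/5 × 28.35 g/oz ≈ 885 g
heavy cream: 4 fl oz × 13/5 × 30 mL/fl oz = 312 mL

butter: 10 tbsp; vegetable oil: 143 mL; shredded cheddar: 588 g; basmati rice: 885 g; heavy cream: 312 mL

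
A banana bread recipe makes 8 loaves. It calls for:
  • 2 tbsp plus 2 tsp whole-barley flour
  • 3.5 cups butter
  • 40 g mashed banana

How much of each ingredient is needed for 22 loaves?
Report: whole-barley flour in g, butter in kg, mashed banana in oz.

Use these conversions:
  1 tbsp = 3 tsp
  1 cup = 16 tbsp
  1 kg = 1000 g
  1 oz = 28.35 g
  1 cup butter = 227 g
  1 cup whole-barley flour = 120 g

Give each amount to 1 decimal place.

Scaling factor: 22/8 = 11/4 = 2.75.
whole-barley flour: (2 tbsp + 2 tsp = 8/3 tbsp) × 11/4 ÷ 16 tbsp/cup × 120 g/cup = 55.0 g
butter: 3.5 cup × 11/4 × 227 g/cup ÷ 1000 g/kg ≈ 2.2 kg
mashed banana: 40 g × 11/4 ÷ 28.35 g/oz ≈ 3.9 oz

whole-barley flour: 55.0 g; butter: 2.2 kg; mashed banana: 3.9 oz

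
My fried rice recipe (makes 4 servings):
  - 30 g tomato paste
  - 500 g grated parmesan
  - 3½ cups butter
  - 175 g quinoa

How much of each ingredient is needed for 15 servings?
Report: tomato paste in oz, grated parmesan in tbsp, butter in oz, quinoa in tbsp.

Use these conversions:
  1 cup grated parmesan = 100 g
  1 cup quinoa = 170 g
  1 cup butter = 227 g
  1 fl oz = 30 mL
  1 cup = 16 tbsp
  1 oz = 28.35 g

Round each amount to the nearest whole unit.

tomato paste: 4 oz; grated parmesan: 300 tbsp; butter: 105 oz; quinoa: 62 tbsp

Scaling factor: 15/4 = 3.75.
tomato paste: 30 g × 15/4 ÷ 28.35 g/oz ≈ 4 oz
grated parmesan: 500 g × 15/4 ÷ 100 g/cup × 16 tbsp/cup = 300 tbsp
butter: 3.5 cup × 15/4 × 227 g/cup ÷ 28.35 g/oz ≈ 105 oz
quinoa: 175 g × 15/4 ÷ 170 g/cup × 16 tbsp/cup ≈ 62 tbsp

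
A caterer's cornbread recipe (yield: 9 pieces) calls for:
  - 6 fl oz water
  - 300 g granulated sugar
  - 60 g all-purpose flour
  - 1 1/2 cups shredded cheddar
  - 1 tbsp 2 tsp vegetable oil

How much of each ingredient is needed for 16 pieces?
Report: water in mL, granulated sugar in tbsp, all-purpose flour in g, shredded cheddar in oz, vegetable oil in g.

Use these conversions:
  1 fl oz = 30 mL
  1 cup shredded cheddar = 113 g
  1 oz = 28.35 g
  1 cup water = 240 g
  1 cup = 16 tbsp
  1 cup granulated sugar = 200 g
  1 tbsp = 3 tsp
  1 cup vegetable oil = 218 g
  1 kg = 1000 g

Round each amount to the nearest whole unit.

water: 320 mL; granulated sugar: 43 tbsp; all-purpose flour: 107 g; shredded cheddar: 11 oz; vegetable oil: 40 g

Scaling factor: 16/9.
water: 6 fl oz × 16/9 × 30 mL/fl oz = 320 mL
granulated sugar: 300 g × 16/9 ÷ 200 g/cup × 16 tbsp/cup ≈ 43 tbsp
all-purpose flour: 60 g × 16/9 ≈ 107 g
shredded cheddar: 1.5 cup × 16/9 × 113 g/cup ÷ 28.35 g/oz ≈ 11 oz
vegetable oil: (1 tbsp + 2 tsp = 5/3 tbsp) × 16/9 ÷ 16 tbsp/cup × 218 g/cup ≈ 40 g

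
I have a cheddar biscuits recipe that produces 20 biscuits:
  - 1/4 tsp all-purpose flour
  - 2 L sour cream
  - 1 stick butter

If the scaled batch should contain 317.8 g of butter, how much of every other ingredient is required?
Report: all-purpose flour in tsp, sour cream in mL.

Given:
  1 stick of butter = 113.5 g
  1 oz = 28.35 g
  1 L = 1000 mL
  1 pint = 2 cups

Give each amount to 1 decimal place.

all-purpose flour: 0.7 tsp; sour cream: 5600.0 mL

The original recipe has 113.5 g of butter, so the scaling factor is 317.8 ÷ 113.5 = 14/5 = 2.8.
all-purpose flour: 0.25 tsp × 14/5 = 0.7 tsp
sour cream: 2 L × 14/5 × 1000 mL/L = 5600.0 mL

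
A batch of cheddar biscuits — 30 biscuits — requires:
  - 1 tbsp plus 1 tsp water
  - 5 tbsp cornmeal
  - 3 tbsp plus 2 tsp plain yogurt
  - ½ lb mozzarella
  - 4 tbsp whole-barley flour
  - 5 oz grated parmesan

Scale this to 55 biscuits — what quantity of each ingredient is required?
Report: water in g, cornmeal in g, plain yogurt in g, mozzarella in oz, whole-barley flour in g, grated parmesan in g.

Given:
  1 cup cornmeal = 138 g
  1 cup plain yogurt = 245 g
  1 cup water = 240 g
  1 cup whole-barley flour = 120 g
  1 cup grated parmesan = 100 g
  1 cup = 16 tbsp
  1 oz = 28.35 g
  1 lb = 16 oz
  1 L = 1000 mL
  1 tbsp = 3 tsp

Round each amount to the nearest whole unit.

Scaling factor: 55/30 = 11/6.
water: (1 tbsp + 1 tsp = 4/3 tbsp) × 11/6 ÷ 16 tbsp/cup × 240 g/cup ≈ 37 g
cornmeal: 5 tbsp × 11/6 ÷ 16 tbsp/cup × 138 g/cup ≈ 79 g
plain yogurt: (3 tbsp + 2 tsp = 11/3 tbsp) × 11/6 ÷ 16 tbsp/cup × 245 g/cup ≈ 103 g
mozzarella: 0.5 lb × 11/6 × 16 oz/lb ≈ 15 oz
whole-barley flour: 4 tbsp × 11/6 ÷ 16 tbsp/cup × 120 g/cup = 55 g
grated parmesan: 5 oz × 11/6 × 28.35 g/oz ≈ 260 g

water: 37 g; cornmeal: 79 g; plain yogurt: 103 g; mozzarella: 15 oz; whole-barley flour: 55 g; grated parmesan: 260 g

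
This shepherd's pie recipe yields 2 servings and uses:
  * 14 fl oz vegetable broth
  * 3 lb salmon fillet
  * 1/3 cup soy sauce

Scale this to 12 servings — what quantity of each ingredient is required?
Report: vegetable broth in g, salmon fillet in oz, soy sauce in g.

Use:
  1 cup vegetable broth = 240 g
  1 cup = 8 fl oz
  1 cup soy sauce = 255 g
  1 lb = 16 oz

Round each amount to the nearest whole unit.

vegetable broth: 2520 g; salmon fillet: 288 oz; soy sauce: 510 g

Scaling factor: 12/2 = 6.
vegetable broth: 14 fl oz × 6 ÷ 8 fl oz/cup × 240 g/cup = 2520 g
salmon fillet: 3 lb × 6 × 16 oz/lb = 288 oz
soy sauce: 1/3 cup × 6 × 255 g/cup = 510 g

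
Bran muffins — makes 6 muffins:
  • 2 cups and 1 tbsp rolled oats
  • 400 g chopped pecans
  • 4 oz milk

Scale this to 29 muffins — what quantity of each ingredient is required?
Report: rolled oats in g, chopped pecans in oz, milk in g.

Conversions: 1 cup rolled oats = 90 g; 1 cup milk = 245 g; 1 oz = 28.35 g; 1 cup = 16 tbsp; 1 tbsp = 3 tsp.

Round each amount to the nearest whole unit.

Scaling factor: 29/6.
rolled oats: (2 cup + 1 tbsp = 2.0625 cup) × 29/6 × 90 g/cup ≈ 897 g
chopped pecans: 400 g × 29/6 ÷ 28.35 g/oz ≈ 68 oz
milk: 4 oz × 29/6 × 28.35 g/oz ≈ 548 g

rolled oats: 897 g; chopped pecans: 68 oz; milk: 548 g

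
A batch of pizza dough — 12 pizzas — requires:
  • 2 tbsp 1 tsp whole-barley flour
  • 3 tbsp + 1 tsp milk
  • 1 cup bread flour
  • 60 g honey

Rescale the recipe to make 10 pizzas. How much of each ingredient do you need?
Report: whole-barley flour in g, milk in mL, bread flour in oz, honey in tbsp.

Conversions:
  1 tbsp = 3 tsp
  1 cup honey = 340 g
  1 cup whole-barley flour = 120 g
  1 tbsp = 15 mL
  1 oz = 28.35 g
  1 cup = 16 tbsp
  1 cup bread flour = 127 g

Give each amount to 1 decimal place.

whole-barley flour: 14.6 g; milk: 41.7 mL; bread flour: 3.7 oz; honey: 2.4 tbsp

Scaling factor: 10/12 = 5/6.
whole-barley flour: (2 tbsp + 1 tsp = 7/3 tbsp) × 5/6 ÷ 16 tbsp/cup × 120 g/cup ≈ 14.6 g
milk: (3 tbsp + 1 tsp = 10/3 tbsp) × 5/6 × 15 mL/tbsp ≈ 41.7 mL
bread flour: 1 cup × 5/6 × 127 g/cup ÷ 28.35 g/oz ≈ 3.7 oz
honey: 60 g × 5/6 ÷ 340 g/cup × 16 tbsp/cup ≈ 2.4 tbsp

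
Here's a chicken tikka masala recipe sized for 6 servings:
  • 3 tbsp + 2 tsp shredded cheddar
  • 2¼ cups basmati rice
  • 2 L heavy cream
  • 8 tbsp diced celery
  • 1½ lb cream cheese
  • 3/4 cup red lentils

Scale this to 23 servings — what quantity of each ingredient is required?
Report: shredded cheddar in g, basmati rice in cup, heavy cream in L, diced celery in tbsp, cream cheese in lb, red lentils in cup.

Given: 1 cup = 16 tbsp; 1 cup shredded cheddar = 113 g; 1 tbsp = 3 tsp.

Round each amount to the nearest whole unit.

Scaling factor: 23/6.
shredded cheddar: (3 tbsp + 2 tsp = 11/3 tbsp) × 23/6 ÷ 16 tbsp/cup × 113 g/cup ≈ 99 g
basmati rice: 2.25 cup × 23/6 ≈ 9 cup
heavy cream: 2 L × 23/6 ≈ 8 L
diced celery: 8 tbsp × 23/6 ≈ 31 tbsp
cream cheese: 1.5 lb × 23/6 ≈ 6 lb
red lentils: 0.75 cup × 23/6 ≈ 3 cup

shredded cheddar: 99 g; basmati rice: 9 cup; heavy cream: 8 L; diced celery: 31 tbsp; cream cheese: 6 lb; red lentils: 3 cup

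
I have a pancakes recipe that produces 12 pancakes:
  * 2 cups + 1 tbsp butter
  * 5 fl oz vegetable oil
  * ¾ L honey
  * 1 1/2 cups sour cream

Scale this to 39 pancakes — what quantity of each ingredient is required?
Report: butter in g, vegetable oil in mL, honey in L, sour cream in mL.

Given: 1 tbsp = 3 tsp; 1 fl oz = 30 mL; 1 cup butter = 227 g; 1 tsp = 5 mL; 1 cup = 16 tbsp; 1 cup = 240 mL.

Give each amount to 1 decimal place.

Scaling factor: 39/12 = 13/4 = 3.25.
butter: (2 cup + 1 tbsp = 2.0625 cup) × 13/4 × 227 g/cup ≈ 1521.6 g
vegetable oil: 5 fl oz × 13/4 × 30 mL/fl oz = 487.5 mL
honey: 0.75 L × 13/4 ≈ 2.4 L
sour cream: 1.5 cup × 13/4 × 240 mL/cup = 1170.0 mL

butter: 1521.6 g; vegetable oil: 487.5 mL; honey: 2.4 L; sour cream: 1170.0 mL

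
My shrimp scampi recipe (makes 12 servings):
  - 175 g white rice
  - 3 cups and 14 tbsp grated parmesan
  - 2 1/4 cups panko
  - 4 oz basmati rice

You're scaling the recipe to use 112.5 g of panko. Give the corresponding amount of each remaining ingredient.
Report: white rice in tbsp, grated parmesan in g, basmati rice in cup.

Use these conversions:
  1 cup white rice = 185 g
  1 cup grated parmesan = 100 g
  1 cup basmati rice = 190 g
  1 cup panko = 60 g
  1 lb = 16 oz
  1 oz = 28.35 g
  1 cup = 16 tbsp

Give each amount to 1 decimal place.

The original recipe has 135 g of panko, so the scaling factor is 112.5 ÷ 135 = 5/6.
white rice: 175 g × 5/6 ÷ 185 g/cup × 16 tbsp/cup ≈ 12.6 tbsp
grated parmesan: (3 cup + 14 tbsp = 3.875 cup) × 5/6 × 100 g/cup ≈ 322.9 g
basmati rice: 4 oz × 5/6 × 28.35 g/oz ÷ 190 g/cup ≈ 0.5 cup

white rice: 12.6 tbsp; grated parmesan: 322.9 g; basmati rice: 0.5 cup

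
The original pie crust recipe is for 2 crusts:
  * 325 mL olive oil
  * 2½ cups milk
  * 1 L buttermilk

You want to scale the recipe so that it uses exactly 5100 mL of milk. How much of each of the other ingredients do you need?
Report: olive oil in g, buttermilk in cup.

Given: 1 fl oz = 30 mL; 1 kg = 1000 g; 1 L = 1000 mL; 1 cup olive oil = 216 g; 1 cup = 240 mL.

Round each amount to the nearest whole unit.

The original recipe has 600 mL of milk, so the scaling factor is 5100 ÷ 600 = 17/2 = 8.5.
olive oil: 325 mL × 17/2 ÷ 240 mL/cup × 216 g/cup ≈ 2486 g
buttermilk: 1 L × 17/2 × 1000 mL/L ÷ 240 mL/cup ≈ 35 cup

olive oil: 2486 g; buttermilk: 35 cup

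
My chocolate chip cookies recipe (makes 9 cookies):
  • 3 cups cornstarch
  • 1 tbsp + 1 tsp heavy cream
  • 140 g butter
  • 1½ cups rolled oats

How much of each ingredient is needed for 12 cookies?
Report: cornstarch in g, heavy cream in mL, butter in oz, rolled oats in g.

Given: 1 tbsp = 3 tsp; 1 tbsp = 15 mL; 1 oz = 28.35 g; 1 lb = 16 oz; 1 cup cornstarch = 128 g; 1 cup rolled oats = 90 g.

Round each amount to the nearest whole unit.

Scaling factor: 12/9 = 4/3.
cornstarch: 3 cup × 4/3 × 128 g/cup = 512 g
heavy cream: (1 tbsp + 1 tsp = 4/3 tbsp) × 4/3 × 15 mL/tbsp ≈ 27 mL
butter: 140 g × 4/3 ÷ 28.35 g/oz ≈ 7 oz
rolled oats: 1.5 cup × 4/3 × 90 g/cup = 180 g

cornstarch: 512 g; heavy cream: 27 mL; butter: 7 oz; rolled oats: 180 g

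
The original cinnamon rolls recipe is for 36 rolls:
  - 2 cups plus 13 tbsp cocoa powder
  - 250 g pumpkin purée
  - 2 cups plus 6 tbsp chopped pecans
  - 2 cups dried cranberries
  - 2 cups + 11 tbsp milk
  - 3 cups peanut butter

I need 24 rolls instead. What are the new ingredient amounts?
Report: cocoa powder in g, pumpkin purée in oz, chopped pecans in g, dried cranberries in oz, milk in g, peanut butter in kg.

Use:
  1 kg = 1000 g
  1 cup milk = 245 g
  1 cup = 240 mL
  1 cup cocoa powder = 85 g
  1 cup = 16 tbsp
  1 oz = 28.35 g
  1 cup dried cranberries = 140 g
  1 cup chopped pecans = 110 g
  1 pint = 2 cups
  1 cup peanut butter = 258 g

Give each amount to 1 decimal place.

Scaling factor: 24/36 = 2/3.
cocoa powder: (2 cup + 13 tbsp = 2.8125 cup) × 2/3 × 85 g/cup ≈ 159.4 g
pumpkin purée: 250 g × 2/3 ÷ 28.35 g/oz ≈ 5.9 oz
chopped pecans: (2 cup + 6 tbsp = 2.375 cup) × 2/3 × 110 g/cup ≈ 174.2 g
dried cranberries: 2 cup × 2/3 × 140 g/cup ÷ 28.35 g/oz ≈ 6.6 oz
milk: (2 cup + 11 tbsp = 2.6875 cup) × 2/3 × 245 g/cup ≈ 439.0 g
peanut butter: 3 cup × 2/3 × 258 g/cup ÷ 1000 g/kg ≈ 0.5 kg

cocoa powder: 159.4 g; pumpkin purée: 5.9 oz; chopped pecans: 174.2 g; dried cranberries: 6.6 oz; milk: 439.0 g; peanut butter: 0.5 kg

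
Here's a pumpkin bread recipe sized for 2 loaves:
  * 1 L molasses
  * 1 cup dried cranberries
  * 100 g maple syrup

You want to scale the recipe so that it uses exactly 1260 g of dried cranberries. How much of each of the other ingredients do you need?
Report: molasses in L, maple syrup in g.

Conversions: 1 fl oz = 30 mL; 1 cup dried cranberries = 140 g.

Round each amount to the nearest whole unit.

The original recipe has 140 g of dried cranberries, so the scaling factor is 1260 ÷ 140 = 9.
molasses: 1 L × 9 = 9 L
maple syrup: 100 g × 9 = 900 g

molasses: 9 L; maple syrup: 900 g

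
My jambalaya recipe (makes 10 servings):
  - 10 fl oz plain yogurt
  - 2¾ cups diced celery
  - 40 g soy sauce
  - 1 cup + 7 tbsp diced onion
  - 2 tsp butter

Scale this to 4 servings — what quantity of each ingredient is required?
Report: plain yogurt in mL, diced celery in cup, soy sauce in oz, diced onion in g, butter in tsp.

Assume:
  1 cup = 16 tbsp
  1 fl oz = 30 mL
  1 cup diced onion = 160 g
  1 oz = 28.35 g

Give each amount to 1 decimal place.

Scaling factor: 4/10 = 2/5 = 0.4.
plain yogurt: 10 fl oz × 2/5 × 30 mL/fl oz = 120.0 mL
diced celery: 2.75 cup × 2/5 = 1.1 cup
soy sauce: 40 g × 2/5 ÷ 28.35 g/oz ≈ 0.6 oz
diced onion: (1 cup + 7 tbsp = 1.4375 cup) × 2/5 × 160 g/cup = 92.0 g
butter: 2 tsp × 2/5 = 0.8 tsp

plain yogurt: 120.0 mL; diced celery: 1.1 cup; soy sauce: 0.6 oz; diced onion: 92.0 g; butter: 0.8 tsp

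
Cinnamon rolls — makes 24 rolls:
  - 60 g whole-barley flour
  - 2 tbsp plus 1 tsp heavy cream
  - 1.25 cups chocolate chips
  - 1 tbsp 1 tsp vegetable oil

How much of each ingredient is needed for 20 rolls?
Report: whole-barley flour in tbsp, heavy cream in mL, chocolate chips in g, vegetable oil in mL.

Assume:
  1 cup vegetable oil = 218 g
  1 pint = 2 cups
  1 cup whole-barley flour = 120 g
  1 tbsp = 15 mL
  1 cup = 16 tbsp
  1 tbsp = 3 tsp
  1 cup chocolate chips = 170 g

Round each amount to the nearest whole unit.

whole-barley flour: 7 tbsp; heavy cream: 29 mL; chocolate chips: 177 g; vegetable oil: 17 mL

Scaling factor: 20/24 = 5/6.
whole-barley flour: 60 g × 5/6 ÷ 120 g/cup × 16 tbsp/cup ≈ 7 tbsp
heavy cream: (2 tbsp + 1 tsp = 7/3 tbsp) × 5/6 × 15 mL/tbsp ≈ 29 mL
chocolate chips: 1.25 cup × 5/6 × 170 g/cup ≈ 177 g
vegetable oil: (1 tbsp + 1 tsp = 4/3 tbsp) × 5/6 × 15 mL/tbsp ≈ 17 mL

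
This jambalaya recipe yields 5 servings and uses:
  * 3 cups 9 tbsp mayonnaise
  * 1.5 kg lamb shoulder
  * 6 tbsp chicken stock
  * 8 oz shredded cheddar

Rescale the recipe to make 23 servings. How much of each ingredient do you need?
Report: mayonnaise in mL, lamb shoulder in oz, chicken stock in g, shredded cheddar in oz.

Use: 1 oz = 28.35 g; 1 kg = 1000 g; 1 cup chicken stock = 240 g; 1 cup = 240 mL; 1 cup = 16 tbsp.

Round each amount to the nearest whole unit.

mayonnaise: 3933 mL; lamb shoulder: 243 oz; chicken stock: 414 g; shredded cheddar: 37 oz

Scaling factor: 23/5 = 4.6.
mayonnaise: (3 cup + 9 tbsp = 3.5625 cup) × 23/5 × 240 mL/cup = 3933 mL
lamb shoulder: 1.5 kg × 23/5 × 1000 g/kg ÷ 28.35 g/oz ≈ 243 oz
chicken stock: 6 tbsp × 23/5 ÷ 16 tbsp/cup × 240 g/cup = 414 g
shredded cheddar: 8 oz × 23/5 ≈ 37 oz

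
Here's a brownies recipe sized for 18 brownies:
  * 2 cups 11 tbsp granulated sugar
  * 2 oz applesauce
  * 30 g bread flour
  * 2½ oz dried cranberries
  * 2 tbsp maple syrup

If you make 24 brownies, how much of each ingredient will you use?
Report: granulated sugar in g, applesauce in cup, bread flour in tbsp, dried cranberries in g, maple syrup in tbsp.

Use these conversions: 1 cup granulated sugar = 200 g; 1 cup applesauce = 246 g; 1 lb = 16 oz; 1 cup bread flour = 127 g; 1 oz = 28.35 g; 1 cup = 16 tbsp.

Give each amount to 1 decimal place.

Scaling factor: 24/18 = 4/3.
granulated sugar: (2 cup + 11 tbsp = 2.6875 cup) × 4/3 × 200 g/cup ≈ 716.7 g
applesauce: 2 oz × 4/3 × 28.35 g/oz ÷ 246 g/cup ≈ 0.3 cup
bread flour: 30 g × 4/3 ÷ 127 g/cup × 16 tbsp/cup ≈ 5.0 tbsp
dried cranberries: 2.5 oz × 4/3 × 28.35 g/oz = 94.5 g
maple syrup: 2 tbsp × 4/3 ≈ 2.7 tbsp

granulated sugar: 716.7 g; applesauce: 0.3 cup; bread flour: 5.0 tbsp; dried cranberries: 94.5 g; maple syrup: 2.7 tbsp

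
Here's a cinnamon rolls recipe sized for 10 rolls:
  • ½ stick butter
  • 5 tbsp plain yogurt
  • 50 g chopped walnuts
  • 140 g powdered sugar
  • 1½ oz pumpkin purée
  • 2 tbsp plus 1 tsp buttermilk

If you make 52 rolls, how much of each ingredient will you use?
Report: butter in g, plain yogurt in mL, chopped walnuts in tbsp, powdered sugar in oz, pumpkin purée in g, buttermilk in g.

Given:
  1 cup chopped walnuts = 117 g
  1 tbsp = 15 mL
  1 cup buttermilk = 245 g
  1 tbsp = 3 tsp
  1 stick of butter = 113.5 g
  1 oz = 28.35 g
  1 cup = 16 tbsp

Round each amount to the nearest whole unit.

butter: 295 g; plain yogurt: 390 mL; chopped walnuts: 36 tbsp; powdered sugar: 26 oz; pumpkin purée: 221 g; buttermilk: 186 g

Scaling factor: 52/10 = 26/5 = 5.2.
butter: 0.5 stick × 26/5 × 113.5 g/stick ≈ 295 g
plain yogurt: 5 tbsp × 26/5 × 15 mL/tbsp = 390 mL
chopped walnuts: 50 g × 26/5 ÷ 117 g/cup × 16 tbsp/cup ≈ 36 tbsp
powdered sugar: 140 g × 26/5 ÷ 28.35 g/oz ≈ 26 oz
pumpkin purée: 1.5 oz × 26/5 × 28.35 g/oz ≈ 221 g
buttermilk: (2 tbsp + 1 tsp = 7/3 tbsp) × 26/5 ÷ 16 tbsp/cup × 245 g/cup ≈ 186 g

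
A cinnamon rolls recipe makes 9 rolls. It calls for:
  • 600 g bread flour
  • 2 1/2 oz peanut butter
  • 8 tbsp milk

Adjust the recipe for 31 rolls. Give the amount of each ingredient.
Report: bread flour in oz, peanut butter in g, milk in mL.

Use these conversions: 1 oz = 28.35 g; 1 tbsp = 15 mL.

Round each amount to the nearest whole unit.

bread flour: 73 oz; peanut butter: 244 g; milk: 413 mL

Scaling factor: 31/9.
bread flour: 600 g × 31/9 ÷ 28.35 g/oz ≈ 73 oz
peanut butter: 2.5 oz × 31/9 × 28.35 g/oz ≈ 244 g
milk: 8 tbsp × 31/9 × 15 mL/tbsp ≈ 413 mL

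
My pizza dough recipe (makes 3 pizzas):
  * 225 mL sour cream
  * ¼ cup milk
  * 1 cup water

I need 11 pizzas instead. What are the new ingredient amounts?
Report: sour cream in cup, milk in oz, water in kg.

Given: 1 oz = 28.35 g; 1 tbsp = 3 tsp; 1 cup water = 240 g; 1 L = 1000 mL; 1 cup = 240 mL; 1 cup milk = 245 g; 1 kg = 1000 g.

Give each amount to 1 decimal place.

Scaling factor: 11/3.
sour cream: 225 mL × 11/3 ÷ 240 mL/cup ≈ 3.4 cup
milk: 0.25 cup × 11/3 × 245 g/cup ÷ 28.35 g/oz ≈ 7.9 oz
water: 1 cup × 11/3 × 240 g/cup ÷ 1000 g/kg ≈ 0.9 kg

sour cream: 3.4 cup; milk: 7.9 oz; water: 0.9 kg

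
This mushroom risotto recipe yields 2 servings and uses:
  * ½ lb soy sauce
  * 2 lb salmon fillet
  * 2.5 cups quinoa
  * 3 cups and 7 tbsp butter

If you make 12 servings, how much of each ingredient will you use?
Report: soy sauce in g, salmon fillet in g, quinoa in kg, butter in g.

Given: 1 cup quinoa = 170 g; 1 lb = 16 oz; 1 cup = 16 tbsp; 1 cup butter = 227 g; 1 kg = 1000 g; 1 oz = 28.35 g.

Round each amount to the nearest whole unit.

soy sauce: 1361 g; salmon fillet: 5443 g; quinoa: 3 kg; butter: 4682 g

Scaling factor: 12/2 = 6.
soy sauce: 0.5 lb × 6 × 16 oz/lb × 28.35 g/oz ≈ 1361 g
salmon fillet: 2 lb × 6 × 16 oz/lb × 28.35 g/oz ≈ 5443 g
quinoa: 2.5 cup × 6 × 170 g/cup ÷ 1000 g/kg ≈ 3 kg
butter: (3 cup + 7 tbsp = 3.4375 cup) × 6 × 227 g/cup ≈ 4682 g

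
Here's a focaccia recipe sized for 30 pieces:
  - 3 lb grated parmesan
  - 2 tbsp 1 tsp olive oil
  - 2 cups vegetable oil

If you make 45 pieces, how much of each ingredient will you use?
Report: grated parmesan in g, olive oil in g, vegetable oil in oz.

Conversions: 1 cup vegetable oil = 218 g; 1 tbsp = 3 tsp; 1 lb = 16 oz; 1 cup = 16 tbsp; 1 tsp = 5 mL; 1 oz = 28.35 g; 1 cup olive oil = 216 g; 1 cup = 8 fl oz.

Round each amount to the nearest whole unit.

grated parmesan: 2041 g; olive oil: 47 g; vegetable oil: 23 oz

Scaling factor: 45/30 = 3/2 = 1.5.
grated parmesan: 3 lb × 3/2 × 16 oz/lb × 28.35 g/oz ≈ 2041 g
olive oil: (2 tbsp + 1 tsp = 7/3 tbsp) × 3/2 ÷ 16 tbsp/cup × 216 g/cup ≈ 47 g
vegetable oil: 2 cup × 3/2 × 218 g/cup ÷ 28.35 g/oz ≈ 23 oz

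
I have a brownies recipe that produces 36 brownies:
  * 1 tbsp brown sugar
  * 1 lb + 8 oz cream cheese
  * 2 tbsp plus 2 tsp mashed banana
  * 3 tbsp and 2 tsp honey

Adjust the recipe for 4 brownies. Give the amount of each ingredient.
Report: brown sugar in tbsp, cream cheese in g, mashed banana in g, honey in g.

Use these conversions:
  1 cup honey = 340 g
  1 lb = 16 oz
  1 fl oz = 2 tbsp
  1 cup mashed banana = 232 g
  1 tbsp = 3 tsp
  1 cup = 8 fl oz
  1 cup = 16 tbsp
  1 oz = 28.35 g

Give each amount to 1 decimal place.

brown sugar: 0.1 tbsp; cream cheese: 75.6 g; mashed banana: 4.3 g; honey: 8.7 g

Scaling factor: 4/36 = 1/9.
brown sugar: 1 tbsp × 1/9 ≈ 0.1 tbsp
cream cheese: (1 lb + 8 oz = 1.5 lb) × 1/9 × 16 oz/lb × 28.35 g/oz = 75.6 g
mashed banana: (2 tbsp + 2 tsp = 8/3 tbsp) × 1/9 ÷ 16 tbsp/cup × 232 g/cup ≈ 4.3 g
honey: (3 tbsp + 2 tsp = 11/3 tbsp) × 1/9 ÷ 16 tbsp/cup × 340 g/cup ≈ 8.7 g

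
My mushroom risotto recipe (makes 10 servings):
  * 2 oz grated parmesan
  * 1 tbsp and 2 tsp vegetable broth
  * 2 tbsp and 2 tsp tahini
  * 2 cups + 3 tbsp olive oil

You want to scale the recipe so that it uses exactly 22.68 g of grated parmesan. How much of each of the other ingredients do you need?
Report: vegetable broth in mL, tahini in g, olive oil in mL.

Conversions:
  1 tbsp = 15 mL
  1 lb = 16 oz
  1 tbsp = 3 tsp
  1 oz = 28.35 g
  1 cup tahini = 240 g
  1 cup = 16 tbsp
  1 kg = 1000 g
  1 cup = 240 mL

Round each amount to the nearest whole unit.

vegetable broth: 10 mL; tahini: 16 g; olive oil: 210 mL

The original recipe has 56.7 g of grated parmesan, so the scaling factor is 22.68 ÷ 56.7 = 2/5 = 0.4.
vegetable broth: (1 tbsp + 2 tsp = 5/3 tbsp) × 2/5 × 15 mL/tbsp = 10 mL
tahini: (2 tbsp + 2 tsp = 8/3 tbsp) × 2/5 ÷ 16 tbsp/cup × 240 g/cup = 16 g
olive oil: (2 cup + 3 tbsp = 2.1875 cup) × 2/5 × 240 mL/cup = 210 mL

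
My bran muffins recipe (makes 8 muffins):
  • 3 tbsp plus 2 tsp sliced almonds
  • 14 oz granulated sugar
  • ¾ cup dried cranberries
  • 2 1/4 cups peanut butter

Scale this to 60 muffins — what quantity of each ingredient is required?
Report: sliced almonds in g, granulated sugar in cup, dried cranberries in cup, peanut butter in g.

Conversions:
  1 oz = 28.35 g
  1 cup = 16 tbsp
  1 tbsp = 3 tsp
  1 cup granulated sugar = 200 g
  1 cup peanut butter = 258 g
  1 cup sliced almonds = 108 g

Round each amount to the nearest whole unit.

Scaling factor: 60/8 = 15/2 = 7.5.
sliced almonds: (3 tbsp + 2 tsp = 11/3 tbsp) × 15/2 ÷ 16 tbsp/cup × 108 g/cup ≈ 186 g
granulated sugar: 14 oz × 15/2 × 28.35 g/oz ÷ 200 g/cup ≈ 15 cup
dried cranberries: 0.75 cup × 15/2 ≈ 6 cup
peanut butter: 2.25 cup × 15/2 × 258 g/cup ≈ 4354 g

sliced almonds: 186 g; granulated sugar: 15 cup; dried cranberries: 6 cup; peanut butter: 4354 g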